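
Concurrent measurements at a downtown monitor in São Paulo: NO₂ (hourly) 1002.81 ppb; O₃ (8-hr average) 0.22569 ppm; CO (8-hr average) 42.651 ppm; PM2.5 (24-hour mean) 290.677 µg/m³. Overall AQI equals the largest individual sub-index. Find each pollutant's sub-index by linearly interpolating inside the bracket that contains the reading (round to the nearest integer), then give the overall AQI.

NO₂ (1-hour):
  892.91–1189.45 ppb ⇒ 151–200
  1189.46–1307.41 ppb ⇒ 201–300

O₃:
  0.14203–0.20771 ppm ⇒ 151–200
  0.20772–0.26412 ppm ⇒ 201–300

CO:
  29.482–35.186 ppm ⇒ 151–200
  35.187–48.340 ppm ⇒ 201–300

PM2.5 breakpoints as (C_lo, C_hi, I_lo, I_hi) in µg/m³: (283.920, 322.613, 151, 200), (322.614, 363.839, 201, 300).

257

NO₂: 1002.81 ∈ [892.91, 1189.45] ↔ index [151, 200].
151 + (1002.81−892.91)·(200−151)/(1189.45−892.91) = 151 + 109.90·49/296.54 ≈ 169.16, so AQI = 169.
O₃: 0.22569 lies in 0.20772–0.26412, so I_lo=201, I_hi=300, C_lo=0.20772, C_hi=0.26412.
(300−201)/(0.26412−0.20772) × (0.22569−0.20772) + 201 = 99/0.05640 × 0.01797 + 201 ≈ 232.54 → 233.
CO: 42.651 lies in 35.187–48.340, so I_lo=201, I_hi=300, C_lo=35.187, C_hi=48.340.
(300−201)/(48.340−35.187) × (42.651−35.187) + 201 = 99/13.153 × 7.464 + 201 ≈ 257.18 → 257.
PM2.5: 290.677 ∈ [283.920, 322.613] ↔ index [151, 200].
151 + (290.677−283.920)·(200−151)/(322.613−283.920) = 151 + 6.757·49/38.693 ≈ 159.56, so AQI = 160.
Sub-indices: NO₂→169, O₃→233, CO→257, PM2.5→160. Overall AQI = max = 257; dominant pollutant is CO.
AQI 257: Very Unhealthy.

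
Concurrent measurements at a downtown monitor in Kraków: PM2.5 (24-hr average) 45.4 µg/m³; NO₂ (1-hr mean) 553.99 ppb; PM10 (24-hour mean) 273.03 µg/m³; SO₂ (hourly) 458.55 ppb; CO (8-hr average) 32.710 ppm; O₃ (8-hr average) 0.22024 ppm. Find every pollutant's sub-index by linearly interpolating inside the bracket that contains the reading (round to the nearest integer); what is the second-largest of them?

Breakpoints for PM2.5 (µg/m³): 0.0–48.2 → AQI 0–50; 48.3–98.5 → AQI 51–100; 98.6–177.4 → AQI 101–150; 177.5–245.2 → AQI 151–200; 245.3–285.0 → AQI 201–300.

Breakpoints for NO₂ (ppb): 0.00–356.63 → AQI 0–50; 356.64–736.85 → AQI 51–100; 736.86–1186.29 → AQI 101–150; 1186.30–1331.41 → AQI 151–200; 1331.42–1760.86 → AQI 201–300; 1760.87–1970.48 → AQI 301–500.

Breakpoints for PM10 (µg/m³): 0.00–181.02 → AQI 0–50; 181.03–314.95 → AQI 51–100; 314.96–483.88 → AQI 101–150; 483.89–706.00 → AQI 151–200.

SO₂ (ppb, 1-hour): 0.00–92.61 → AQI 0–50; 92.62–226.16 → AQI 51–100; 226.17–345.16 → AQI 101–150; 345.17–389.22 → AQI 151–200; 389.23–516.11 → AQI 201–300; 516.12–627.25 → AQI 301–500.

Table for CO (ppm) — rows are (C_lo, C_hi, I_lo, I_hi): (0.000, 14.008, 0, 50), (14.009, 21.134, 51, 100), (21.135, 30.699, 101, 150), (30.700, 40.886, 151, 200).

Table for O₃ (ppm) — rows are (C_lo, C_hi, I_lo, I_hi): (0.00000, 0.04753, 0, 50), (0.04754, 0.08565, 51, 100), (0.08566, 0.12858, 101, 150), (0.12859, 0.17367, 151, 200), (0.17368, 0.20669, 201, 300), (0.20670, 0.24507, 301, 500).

PM2.5 45.4: bracket 0.0–48.2 → index 0–50; slope 50/48.2, offset 45.4.
AQI = 0 + 50/48.2·45.4 ≈ 47.10 ⇒ 47.
NO₂: 553.99 ∈ [356.64, 736.85] ↔ index [51, 100].
51 + (553.99−356.64)·(100−51)/(736.85−356.64) = 51 + 197.35·49/380.21 ≈ 76.43, so AQI = 76.
PM10: 273.03 ∈ [181.03, 314.95] ↔ index [51, 100].
51 + (273.03−181.03)·(100−51)/(314.95−181.03) = 51 + 92.00·49/133.92 ≈ 84.66, so AQI = 85.
SO₂: 458.55 lies in 389.23–516.11, so I_lo=201, I_hi=300, C_lo=389.23, C_hi=516.11.
(300−201)/(516.11−389.23) × (458.55−389.23) + 201 = 99/126.88 × 69.32 + 201 ≈ 255.09 → 255.
CO: 32.710 lies in 30.700–40.886, so I_lo=151, I_hi=200, C_lo=30.700, C_hi=40.886.
(200−151)/(40.886−30.700) × (32.710−30.700) + 151 = 49/10.186 × 2.010 + 151 ≈ 160.67 → 161.
O₃: 0.22024 lies in 0.20670–0.24507, so I_lo=301, I_hi=500, C_lo=0.20670, C_hi=0.24507.
(500−301)/(0.24507−0.20670) × (0.22024−0.20670) + 301 = 199/0.03837 × 0.01354 + 301 ≈ 371.22 → 371.
Sub-indices: PM2.5→47, NO₂→76, PM10→85, SO₂→255, CO→161, O₃→371. Ranked high→low: 371, 255, 161, 85, 76, 47. Second-highest sub-index = 255.

255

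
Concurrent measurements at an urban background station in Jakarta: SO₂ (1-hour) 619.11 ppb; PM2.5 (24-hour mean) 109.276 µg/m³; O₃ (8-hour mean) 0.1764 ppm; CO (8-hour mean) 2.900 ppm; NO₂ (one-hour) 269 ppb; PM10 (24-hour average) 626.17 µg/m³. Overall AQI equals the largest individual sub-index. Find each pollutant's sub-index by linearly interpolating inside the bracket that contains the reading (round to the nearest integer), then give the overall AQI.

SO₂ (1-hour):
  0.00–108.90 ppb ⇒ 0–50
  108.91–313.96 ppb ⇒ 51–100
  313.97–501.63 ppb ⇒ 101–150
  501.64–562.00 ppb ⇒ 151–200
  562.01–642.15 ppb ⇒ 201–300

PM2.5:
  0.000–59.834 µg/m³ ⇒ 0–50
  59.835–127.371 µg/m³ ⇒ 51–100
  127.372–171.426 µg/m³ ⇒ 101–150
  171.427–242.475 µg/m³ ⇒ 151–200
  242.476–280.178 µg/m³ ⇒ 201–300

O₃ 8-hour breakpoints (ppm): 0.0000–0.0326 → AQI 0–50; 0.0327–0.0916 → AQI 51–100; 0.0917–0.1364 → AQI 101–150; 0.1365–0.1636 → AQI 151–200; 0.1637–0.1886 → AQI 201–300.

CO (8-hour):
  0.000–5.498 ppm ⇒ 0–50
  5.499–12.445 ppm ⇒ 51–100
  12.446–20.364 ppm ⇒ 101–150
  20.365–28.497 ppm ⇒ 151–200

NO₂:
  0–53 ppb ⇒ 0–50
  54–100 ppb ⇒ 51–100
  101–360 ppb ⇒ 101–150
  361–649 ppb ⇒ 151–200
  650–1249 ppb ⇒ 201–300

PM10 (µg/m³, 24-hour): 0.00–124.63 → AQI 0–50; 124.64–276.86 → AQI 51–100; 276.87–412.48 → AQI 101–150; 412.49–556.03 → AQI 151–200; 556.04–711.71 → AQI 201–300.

272

SO₂: 619.11 ∈ [562.01, 642.15] ↔ index [201, 300].
201 + (619.11−562.01)·(300−201)/(642.15−562.01) = 201 + 57.10·99/80.14 ≈ 271.54, so AQI = 272.
PM2.5 109.276: bracket 59.835–127.371 → index 51–100; slope 49/67.536, offset 49.441.
AQI = 51 + 49/67.536·49.441 ≈ 86.87 ⇒ 87.
O₃: row 0.1637–0.1886 (AQI 201–300). (300−201)·(0.1764−0.1637)/(0.1886−0.1637) + 201 = 99·0.0127/0.0249 + 201 ≈ 251.49 → 251.
CO: row 0.000–5.498 (AQI 0–50). (50−0)·(2.900−0.000)/(5.498−0.000) + 0 = 50·2.900/5.498 + 0 ≈ 26.37 → 26.
NO₂: 269 lies in 101–360, so I_lo=101, I_hi=150, C_lo=101, C_hi=360.
(150−101)/(360−101) × (269−101) + 101 = 49/259 × 168 + 101 ≈ 132.78 → 133.
PM10: 626.17 ∈ [556.04, 711.71] ↔ index [201, 300].
201 + (626.17−556.04)·(300−201)/(711.71−556.04) = 201 + 70.13·99/155.67 ≈ 245.60, so AQI = 246.
Sub-indices: SO₂→272, PM2.5→87, O₃→251, CO→26, NO₂→133, PM10→246. Overall AQI = max = 272; dominant pollutant is SO₂.
AQI 272: Very Unhealthy.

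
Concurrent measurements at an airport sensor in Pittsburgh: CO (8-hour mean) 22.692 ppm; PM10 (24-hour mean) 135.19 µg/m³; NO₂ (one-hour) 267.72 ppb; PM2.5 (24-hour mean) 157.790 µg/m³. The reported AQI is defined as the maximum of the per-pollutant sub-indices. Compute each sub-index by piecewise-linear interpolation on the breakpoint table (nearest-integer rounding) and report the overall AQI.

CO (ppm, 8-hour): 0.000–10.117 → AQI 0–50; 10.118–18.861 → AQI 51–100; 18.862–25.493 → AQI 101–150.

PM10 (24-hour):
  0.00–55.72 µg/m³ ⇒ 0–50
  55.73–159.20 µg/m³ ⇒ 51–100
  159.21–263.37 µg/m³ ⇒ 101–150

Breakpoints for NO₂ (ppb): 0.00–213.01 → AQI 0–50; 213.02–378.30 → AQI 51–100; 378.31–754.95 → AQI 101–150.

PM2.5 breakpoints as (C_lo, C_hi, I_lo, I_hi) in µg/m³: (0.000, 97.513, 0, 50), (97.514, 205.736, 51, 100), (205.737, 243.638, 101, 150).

129

CO 22.692: bracket 18.862–25.493 → index 101–150; slope 49/6.631, offset 3.830.
AQI = 101 + 49/6.631·3.830 ≈ 129.30 ⇒ 129.
PM10: row 55.73–159.20 (AQI 51–100). (100−51)·(135.19−55.73)/(159.20−55.73) + 51 = 49·79.46/103.47 + 51 ≈ 88.63 → 89.
NO₂: 267.72 lies in 213.02–378.30, so I_lo=51, I_hi=100, C_lo=213.02, C_hi=378.30.
(100−51)/(378.30−213.02) × (267.72−213.02) + 51 = 49/165.28 × 54.70 + 51 ≈ 67.22 → 67.
PM2.5 157.790: bracket 97.514–205.736 → index 51–100; slope 49/108.222, offset 60.276.
AQI = 51 + 49/108.222·60.276 ≈ 78.29 ⇒ 78.
Sub-indices: CO→129, PM10→89, NO₂→67, PM2.5→78. Overall AQI = max = 129; dominant pollutant is CO.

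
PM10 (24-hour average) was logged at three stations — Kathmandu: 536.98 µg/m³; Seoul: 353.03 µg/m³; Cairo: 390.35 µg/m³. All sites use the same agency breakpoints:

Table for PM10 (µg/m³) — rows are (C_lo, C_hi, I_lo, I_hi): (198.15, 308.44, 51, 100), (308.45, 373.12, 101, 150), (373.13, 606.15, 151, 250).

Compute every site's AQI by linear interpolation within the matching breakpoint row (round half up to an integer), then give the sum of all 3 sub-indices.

514

Kathmandu: 536.98 lies in 373.13–606.15, so I_lo=151, I_hi=250, C_lo=373.13, C_hi=606.15.
(250−151)/(606.15−373.13) × (536.98−373.13) + 151 = 99/233.02 × 163.85 + 151 ≈ 220.61 → 221.
Seoul: 353.03 lies in 308.45–373.12, so I_lo=101, I_hi=150, C_lo=308.45, C_hi=373.12.
(150−101)/(373.12−308.45) × (353.03−308.45) + 101 = 49/64.67 × 44.58 + 101 ≈ 134.78 → 135.
Cairo: 390.35 lies in 373.13–606.15, so I_lo=151, I_hi=250, C_lo=373.13, C_hi=606.15.
(250−151)/(606.15−373.13) × (390.35−373.13) + 151 = 99/233.02 × 17.22 + 151 ≈ 158.32 → 158.
AQIs: Kathmandu=221, Seoul=135, Cairo=158. Sum = 221 + 135 + 158 = 514.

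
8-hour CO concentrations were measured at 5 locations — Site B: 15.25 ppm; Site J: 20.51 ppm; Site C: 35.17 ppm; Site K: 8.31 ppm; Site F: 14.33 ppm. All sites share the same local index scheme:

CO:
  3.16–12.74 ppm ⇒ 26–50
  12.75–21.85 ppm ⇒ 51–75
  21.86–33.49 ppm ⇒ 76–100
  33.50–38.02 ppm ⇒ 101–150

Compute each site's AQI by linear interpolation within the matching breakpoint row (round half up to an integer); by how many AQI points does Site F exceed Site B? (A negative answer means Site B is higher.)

Site B: 15.25 ∈ [12.75, 21.85] ↔ index [51, 75].
51 + (15.25−12.75)·(75−51)/(21.85−12.75) = 51 + 2.50·24/9.10 ≈ 57.59, so AQI = 58.
Site J 20.51: bracket 12.75–21.85 → index 51–75; slope 24/9.10, offset 7.76.
AQI = 51 + 24/9.10·7.76 ≈ 71.47 ⇒ 71.
Site C: 35.17 ∈ [33.50, 38.02] ↔ index [101, 150].
101 + (35.17−33.50)·(150−101)/(38.02−33.50) = 101 + 1.67·49/4.52 ≈ 119.10, so AQI = 119.
Site K 8.31: bracket 3.16–12.74 → index 26–50; slope 24/9.58, offset 5.15.
AQI = 26 + 24/9.58·5.15 ≈ 38.90 ⇒ 39.
Site F: 14.33 ∈ [12.75, 21.85] ↔ index [51, 75].
51 + (14.33−12.75)·(75−51)/(21.85−12.75) = 51 + 1.58·24/9.10 ≈ 55.17, so AQI = 55.
AQIs: Site B=58, Site J=71, Site C=119, Site K=39, Site F=55. Site F (55) − Site B (58) = -3.

-3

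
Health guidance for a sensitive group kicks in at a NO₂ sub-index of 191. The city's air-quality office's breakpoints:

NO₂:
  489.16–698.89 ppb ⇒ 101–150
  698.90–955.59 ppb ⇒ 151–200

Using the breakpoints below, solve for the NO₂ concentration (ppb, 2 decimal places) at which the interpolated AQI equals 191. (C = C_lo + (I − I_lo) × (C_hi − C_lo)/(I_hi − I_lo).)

AQI 191 lies in the 151–200 band, which corresponds to 698.90–955.59 ppb.
C = 698.90 + (191−151)×(955.59−698.90)/(200−151) = 698.90 + 40×256.69/49 ≈ 908.4429 ppb → 908.44 ppb to 2 dp.

908.44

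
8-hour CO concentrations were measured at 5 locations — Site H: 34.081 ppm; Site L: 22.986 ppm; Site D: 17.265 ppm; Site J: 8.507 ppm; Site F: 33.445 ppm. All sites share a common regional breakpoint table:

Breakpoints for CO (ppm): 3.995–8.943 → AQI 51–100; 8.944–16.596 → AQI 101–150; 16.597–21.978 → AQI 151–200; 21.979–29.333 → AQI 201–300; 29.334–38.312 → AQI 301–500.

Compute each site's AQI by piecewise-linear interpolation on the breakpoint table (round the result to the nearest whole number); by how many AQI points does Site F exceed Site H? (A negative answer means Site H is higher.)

Site H: 34.081 ∈ [29.334, 38.312] ↔ index [301, 500].
301 + (34.081−29.334)·(500−301)/(38.312−29.334) = 301 + 4.747·199/8.978 ≈ 406.22, so AQI = 406.
Site L: 22.986 ∈ [21.979, 29.333] ↔ index [201, 300].
201 + (22.986−21.979)·(300−201)/(29.333−21.979) = 201 + 1.007·99/7.354 ≈ 214.56, so AQI = 215.
Site D: 17.265 lies in 16.597–21.978, so I_lo=151, I_hi=200, C_lo=16.597, C_hi=21.978.
(200−151)/(21.978−16.597) × (17.265−16.597) + 151 = 49/5.381 × 0.668 + 151 ≈ 157.08 → 157.
Site J 8.507: bracket 3.995–8.943 → index 51–100; slope 49/4.948, offset 4.512.
AQI = 51 + 49/4.948·4.512 ≈ 95.68 ⇒ 96.
Site F: 33.445 ∈ [29.334, 38.312] ↔ index [301, 500].
301 + (33.445−29.334)·(500−301)/(38.312−29.334) = 301 + 4.111·199/8.978 ≈ 392.12, so AQI = 392.
AQIs: Site H=406, Site L=215, Site D=157, Site J=96, Site F=392. Site F (392) − Site H (406) = -14.

-14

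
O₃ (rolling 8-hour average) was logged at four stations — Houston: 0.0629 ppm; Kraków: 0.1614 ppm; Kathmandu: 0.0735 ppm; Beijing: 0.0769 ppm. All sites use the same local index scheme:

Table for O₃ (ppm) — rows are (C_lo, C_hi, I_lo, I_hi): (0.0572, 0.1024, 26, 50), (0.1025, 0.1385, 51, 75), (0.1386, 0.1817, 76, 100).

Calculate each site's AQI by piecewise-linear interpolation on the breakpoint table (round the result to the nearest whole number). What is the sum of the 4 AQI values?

189

Houston: 0.0629 lies in 0.0572–0.1024, so I_lo=26, I_hi=50, C_lo=0.0572, C_hi=0.1024.
(50−26)/(0.1024−0.0572) × (0.0629−0.0572) + 26 = 24/0.0452 × 0.0057 + 26 ≈ 29.03 → 29.
Kraków: 0.1614 lies in 0.1386–0.1817, so I_lo=76, I_hi=100, C_lo=0.1386, C_hi=0.1817.
(100−76)/(0.1817−0.1386) × (0.1614−0.1386) + 76 = 24/0.0431 × 0.0228 + 76 ≈ 88.70 → 89.
Kathmandu 0.0735: bracket 0.0572–0.1024 → index 26–50; slope 24/0.0452, offset 0.0163.
AQI = 26 + 24/0.0452·0.0163 ≈ 34.65 ⇒ 35.
Beijing: 0.0769 lies in 0.0572–0.1024, so I_lo=26, I_hi=50, C_lo=0.0572, C_hi=0.1024.
(50−26)/(0.1024−0.0572) × (0.0769−0.0572) + 26 = 24/0.0452 × 0.0197 + 26 ≈ 36.46 → 36.
AQIs: Houston=29, Kraków=89, Kathmandu=35, Beijing=36. Sum = 29 + 89 + 35 + 36 = 189.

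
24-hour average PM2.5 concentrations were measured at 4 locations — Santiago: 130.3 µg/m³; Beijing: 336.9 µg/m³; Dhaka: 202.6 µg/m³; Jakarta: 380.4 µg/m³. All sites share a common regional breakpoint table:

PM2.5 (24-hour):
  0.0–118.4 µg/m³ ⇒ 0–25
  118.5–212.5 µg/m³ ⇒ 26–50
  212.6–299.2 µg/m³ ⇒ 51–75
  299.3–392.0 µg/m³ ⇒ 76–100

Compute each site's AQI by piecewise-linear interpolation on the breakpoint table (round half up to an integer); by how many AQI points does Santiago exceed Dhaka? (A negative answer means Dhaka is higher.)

Santiago: row 118.5–212.5 (AQI 26–50). (50−26)·(130.3−118.5)/(212.5−118.5) + 26 = 24·11.8/94.0 + 26 ≈ 29.01 → 29.
Beijing: 336.9 lies in 299.3–392.0, so I_lo=76, I_hi=100, C_lo=299.3, C_hi=392.0.
(100−76)/(392.0−299.3) × (336.9−299.3) + 76 = 24/92.7 × 37.6 + 76 ≈ 85.73 → 86.
Dhaka: row 118.5–212.5 (AQI 26–50). (50−26)·(202.6−118.5)/(212.5−118.5) + 26 = 24·84.1/94.0 + 26 ≈ 47.47 → 47.
Jakarta: 380.4 lies in 299.3–392.0, so I_lo=76, I_hi=100, C_lo=299.3, C_hi=392.0.
(100−76)/(392.0−299.3) × (380.4−299.3) + 76 = 24/92.7 × 81.1 + 76 ≈ 97.00 → 97.
AQIs: Santiago=29, Beijing=86, Dhaka=47, Jakarta=97. Santiago (29) − Dhaka (47) = -18.

-18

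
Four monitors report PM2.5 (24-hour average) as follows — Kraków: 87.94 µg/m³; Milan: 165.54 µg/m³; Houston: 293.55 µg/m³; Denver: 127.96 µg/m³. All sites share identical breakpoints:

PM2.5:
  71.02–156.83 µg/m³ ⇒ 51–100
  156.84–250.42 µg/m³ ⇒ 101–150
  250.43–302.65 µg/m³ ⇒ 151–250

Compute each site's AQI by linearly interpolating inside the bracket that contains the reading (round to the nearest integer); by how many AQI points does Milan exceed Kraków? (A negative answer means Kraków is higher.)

Kraków: 87.94 ∈ [71.02, 156.83] ↔ index [51, 100].
51 + (87.94−71.02)·(100−51)/(156.83−71.02) = 51 + 16.92·49/85.81 ≈ 60.66, so AQI = 61.
Milan: 165.54 lies in 156.84–250.42, so I_lo=101, I_hi=150, C_lo=156.84, C_hi=250.42.
(150−101)/(250.42−156.84) × (165.54−156.84) + 101 = 49/93.58 × 8.70 + 101 ≈ 105.56 → 106.
Houston 293.55: bracket 250.43–302.65 → index 151–250; slope 99/52.22, offset 43.12.
AQI = 151 + 99/52.22·43.12 ≈ 232.75 ⇒ 233.
Denver: 127.96 ∈ [71.02, 156.83] ↔ index [51, 100].
51 + (127.96−71.02)·(100−51)/(156.83−71.02) = 51 + 56.94·49/85.81 ≈ 83.51, so AQI = 84.
AQIs: Kraków=61, Milan=106, Houston=233, Denver=84. Milan (106) − Kraków (61) = 45.

45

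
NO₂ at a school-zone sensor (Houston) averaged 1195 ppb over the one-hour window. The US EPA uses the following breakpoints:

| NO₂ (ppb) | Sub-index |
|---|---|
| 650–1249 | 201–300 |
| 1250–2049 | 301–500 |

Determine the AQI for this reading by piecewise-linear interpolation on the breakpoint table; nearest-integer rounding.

NO₂: row 650–1249 (AQI 201–300). (300−201)·(1195−650)/(1249−650) + 201 = 99·545/599 + 201 ≈ 291.08 → 291.
AQI 291 falls in the Very Unhealthy category.

291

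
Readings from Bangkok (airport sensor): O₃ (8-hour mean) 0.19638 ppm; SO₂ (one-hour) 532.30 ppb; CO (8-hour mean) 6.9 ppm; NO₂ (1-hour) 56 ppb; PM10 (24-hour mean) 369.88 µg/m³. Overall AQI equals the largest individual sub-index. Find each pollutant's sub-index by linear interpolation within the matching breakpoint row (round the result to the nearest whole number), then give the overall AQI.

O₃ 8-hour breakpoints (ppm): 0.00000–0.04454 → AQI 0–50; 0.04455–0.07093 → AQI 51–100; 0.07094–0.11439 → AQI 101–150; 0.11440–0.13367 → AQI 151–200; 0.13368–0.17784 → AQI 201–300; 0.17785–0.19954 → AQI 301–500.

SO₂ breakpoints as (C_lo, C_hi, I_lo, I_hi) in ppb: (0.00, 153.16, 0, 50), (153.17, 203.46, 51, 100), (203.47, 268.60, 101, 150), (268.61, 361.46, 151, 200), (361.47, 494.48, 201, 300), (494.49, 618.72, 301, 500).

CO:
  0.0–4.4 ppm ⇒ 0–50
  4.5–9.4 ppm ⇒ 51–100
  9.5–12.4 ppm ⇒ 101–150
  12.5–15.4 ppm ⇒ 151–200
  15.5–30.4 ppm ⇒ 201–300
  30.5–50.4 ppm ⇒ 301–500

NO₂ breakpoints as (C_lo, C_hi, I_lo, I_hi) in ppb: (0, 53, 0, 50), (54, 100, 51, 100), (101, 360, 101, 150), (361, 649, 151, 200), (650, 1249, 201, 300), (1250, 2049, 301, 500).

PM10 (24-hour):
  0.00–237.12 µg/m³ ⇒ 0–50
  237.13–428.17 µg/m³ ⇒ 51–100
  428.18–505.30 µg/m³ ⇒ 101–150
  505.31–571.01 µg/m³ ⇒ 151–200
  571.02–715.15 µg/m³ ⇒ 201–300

O₃: 0.19638 ∈ [0.17785, 0.19954] ↔ index [301, 500].
301 + (0.19638−0.17785)·(500−301)/(0.19954−0.17785) = 301 + 0.01853·199/0.02169 ≈ 471.01, so AQI = 471.
SO₂: 532.30 ∈ [494.49, 618.72] ↔ index [301, 500].
301 + (532.30−494.49)·(500−301)/(618.72−494.49) = 301 + 37.81·199/124.23 ≈ 361.57, so AQI = 362.
CO: 6.9 ∈ [4.5, 9.4] ↔ index [51, 100].
51 + (6.9−4.5)·(100−51)/(9.4−4.5) = 51 + 2.4·49/4.9 ≈ 75.00, so AQI = 75.
NO₂: 56 lies in 54–100, so I_lo=51, I_hi=100, C_lo=54, C_hi=100.
(100−51)/(100−54) × (56−54) + 51 = 49/46 × 2 + 51 ≈ 53.13 → 53.
PM10 369.88: bracket 237.13–428.17 → index 51–100; slope 49/191.04, offset 132.75.
AQI = 51 + 49/191.04·132.75 ≈ 85.05 ⇒ 85.
Sub-indices: O₃→471, SO₂→362, CO→75, NO₂→53, PM10→85. Overall AQI = max = 471; dominant pollutant is O₃.

471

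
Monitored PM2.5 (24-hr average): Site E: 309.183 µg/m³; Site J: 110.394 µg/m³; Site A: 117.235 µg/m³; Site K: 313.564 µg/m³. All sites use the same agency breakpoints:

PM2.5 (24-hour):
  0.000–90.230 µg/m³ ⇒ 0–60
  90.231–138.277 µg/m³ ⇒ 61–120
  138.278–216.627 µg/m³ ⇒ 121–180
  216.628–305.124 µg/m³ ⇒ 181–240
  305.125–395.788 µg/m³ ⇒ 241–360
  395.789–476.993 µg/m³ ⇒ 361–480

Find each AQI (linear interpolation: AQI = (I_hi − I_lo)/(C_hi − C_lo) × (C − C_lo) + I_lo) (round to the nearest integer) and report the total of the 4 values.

678

Site E: row 305.125–395.788 (AQI 241–360). (360−241)·(309.183−305.125)/(395.788−305.125) + 241 = 119·4.058/90.663 + 241 ≈ 246.33 → 246.
Site J: row 90.231–138.277 (AQI 61–120). (120−61)·(110.394−90.231)/(138.277−90.231) + 61 = 59·20.163/48.046 + 61 ≈ 85.76 → 86.
Site A: row 90.231–138.277 (AQI 61–120). (120−61)·(117.235−90.231)/(138.277−90.231) + 61 = 59·27.004/48.046 + 61 ≈ 94.16 → 94.
Site K: row 305.125–395.788 (AQI 241–360). (360−241)·(313.564−305.125)/(395.788−305.125) + 241 = 119·8.439/90.663 + 241 ≈ 252.08 → 252.
AQIs: Site E=246, Site J=86, Site A=94, Site K=252. Sum = 246 + 86 + 94 + 252 = 678.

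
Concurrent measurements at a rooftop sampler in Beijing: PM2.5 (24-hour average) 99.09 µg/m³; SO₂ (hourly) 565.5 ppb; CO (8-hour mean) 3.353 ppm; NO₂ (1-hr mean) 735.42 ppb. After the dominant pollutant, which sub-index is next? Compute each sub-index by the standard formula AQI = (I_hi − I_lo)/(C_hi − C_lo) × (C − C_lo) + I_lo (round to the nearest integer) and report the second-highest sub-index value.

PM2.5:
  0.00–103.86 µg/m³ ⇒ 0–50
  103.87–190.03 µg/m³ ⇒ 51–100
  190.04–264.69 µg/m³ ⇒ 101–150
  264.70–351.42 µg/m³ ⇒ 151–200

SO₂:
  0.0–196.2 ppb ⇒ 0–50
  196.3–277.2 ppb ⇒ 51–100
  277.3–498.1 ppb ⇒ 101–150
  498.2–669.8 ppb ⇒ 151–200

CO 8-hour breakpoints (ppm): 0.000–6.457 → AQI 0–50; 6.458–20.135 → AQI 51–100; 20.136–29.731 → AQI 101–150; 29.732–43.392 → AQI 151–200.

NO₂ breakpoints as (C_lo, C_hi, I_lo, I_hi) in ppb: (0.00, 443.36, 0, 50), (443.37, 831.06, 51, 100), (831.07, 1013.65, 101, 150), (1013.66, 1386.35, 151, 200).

88

PM2.5: row 0.00–103.86 (AQI 0–50). (50−0)·(99.09−0.00)/(103.86−0.00) + 0 = 50·99.09/103.86 + 0 ≈ 47.70 → 48.
SO₂: row 498.2–669.8 (AQI 151–200). (200−151)·(565.5−498.2)/(669.8−498.2) + 151 = 49·67.3/171.6 + 151 ≈ 170.22 → 170.
CO: 3.353 lies in 0.000–6.457, so I_lo=0, I_hi=50, C_lo=0.000, C_hi=6.457.
(50−0)/(6.457−0.000) × (3.353−0.000) + 0 = 50/6.457 × 3.353 + 0 ≈ 25.96 → 26.
NO₂: 735.42 ∈ [443.37, 831.06] ↔ index [51, 100].
51 + (735.42−443.37)·(100−51)/(831.06−443.37) = 51 + 292.05·49/387.69 ≈ 87.91, so AQI = 88.
Sub-indices: PM2.5→48, SO₂→170, CO→26, NO₂→88. Ranked high→low: 170, 88, 48, 26. Second-highest sub-index = 88.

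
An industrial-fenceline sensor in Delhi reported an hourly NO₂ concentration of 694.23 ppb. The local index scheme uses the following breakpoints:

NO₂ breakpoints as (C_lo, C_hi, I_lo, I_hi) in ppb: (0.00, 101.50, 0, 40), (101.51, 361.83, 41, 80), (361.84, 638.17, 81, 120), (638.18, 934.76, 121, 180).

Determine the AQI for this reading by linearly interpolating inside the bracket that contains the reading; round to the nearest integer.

132

NO₂ 694.23: bracket 638.18–934.76 → index 121–180; slope 59/296.58, offset 56.05.
AQI = 121 + 59/296.58·56.05 ≈ 132.15 ⇒ 132.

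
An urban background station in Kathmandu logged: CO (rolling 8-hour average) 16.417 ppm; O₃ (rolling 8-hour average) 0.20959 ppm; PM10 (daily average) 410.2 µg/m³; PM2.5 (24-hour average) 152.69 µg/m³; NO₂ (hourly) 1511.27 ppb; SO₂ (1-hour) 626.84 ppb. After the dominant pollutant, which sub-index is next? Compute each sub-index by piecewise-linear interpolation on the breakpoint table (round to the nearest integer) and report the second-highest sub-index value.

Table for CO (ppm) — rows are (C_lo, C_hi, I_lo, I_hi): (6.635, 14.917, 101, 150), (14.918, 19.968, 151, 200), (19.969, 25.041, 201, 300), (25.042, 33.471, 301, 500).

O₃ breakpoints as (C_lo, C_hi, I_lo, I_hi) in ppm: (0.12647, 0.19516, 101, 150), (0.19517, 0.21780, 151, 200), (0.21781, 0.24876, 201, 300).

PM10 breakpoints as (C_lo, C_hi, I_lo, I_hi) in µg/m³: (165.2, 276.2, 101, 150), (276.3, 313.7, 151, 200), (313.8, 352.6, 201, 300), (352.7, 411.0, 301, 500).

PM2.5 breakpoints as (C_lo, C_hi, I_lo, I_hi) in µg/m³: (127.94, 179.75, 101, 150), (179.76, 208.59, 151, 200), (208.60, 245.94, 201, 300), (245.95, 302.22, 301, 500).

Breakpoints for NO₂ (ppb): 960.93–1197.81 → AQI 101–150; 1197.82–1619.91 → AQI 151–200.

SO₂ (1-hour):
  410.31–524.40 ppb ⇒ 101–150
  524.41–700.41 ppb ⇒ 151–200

187

CO 16.417: bracket 14.918–19.968 → index 151–200; slope 49/5.050, offset 1.499.
AQI = 151 + 49/5.050·1.499 ≈ 165.54 ⇒ 166.
O₃: 0.20959 lies in 0.19517–0.21780, so I_lo=151, I_hi=200, C_lo=0.19517, C_hi=0.21780.
(200−151)/(0.21780−0.19517) × (0.20959−0.19517) + 151 = 49/0.02263 × 0.01442 + 151 ≈ 182.22 → 182.
PM10 410.2: bracket 352.7–411.0 → index 301–500; slope 199/58.3, offset 57.5.
AQI = 301 + 199/58.3·57.5 ≈ 497.27 ⇒ 497.
PM2.5: 152.69 ∈ [127.94, 179.75] ↔ index [101, 150].
101 + (152.69−127.94)·(150−101)/(179.75−127.94) = 101 + 24.75·49/51.81 ≈ 124.41, so AQI = 124.
NO₂ 1511.27: bracket 1197.82–1619.91 → index 151–200; slope 49/422.09, offset 313.45.
AQI = 151 + 49/422.09·313.45 ≈ 187.39 ⇒ 187.
SO₂: 626.84 lies in 524.41–700.41, so I_lo=151, I_hi=200, C_lo=524.41, C_hi=700.41.
(200−151)/(700.41−524.41) × (626.84−524.41) + 151 = 49/176.00 × 102.43 + 151 ≈ 179.52 → 180.
Sub-indices: CO→166, O₃→182, PM10→497, PM2.5→124, NO₂→187, SO₂→180. Ranked high→low: 497, 187, 182, 180, 166, 124. Second-highest sub-index = 187.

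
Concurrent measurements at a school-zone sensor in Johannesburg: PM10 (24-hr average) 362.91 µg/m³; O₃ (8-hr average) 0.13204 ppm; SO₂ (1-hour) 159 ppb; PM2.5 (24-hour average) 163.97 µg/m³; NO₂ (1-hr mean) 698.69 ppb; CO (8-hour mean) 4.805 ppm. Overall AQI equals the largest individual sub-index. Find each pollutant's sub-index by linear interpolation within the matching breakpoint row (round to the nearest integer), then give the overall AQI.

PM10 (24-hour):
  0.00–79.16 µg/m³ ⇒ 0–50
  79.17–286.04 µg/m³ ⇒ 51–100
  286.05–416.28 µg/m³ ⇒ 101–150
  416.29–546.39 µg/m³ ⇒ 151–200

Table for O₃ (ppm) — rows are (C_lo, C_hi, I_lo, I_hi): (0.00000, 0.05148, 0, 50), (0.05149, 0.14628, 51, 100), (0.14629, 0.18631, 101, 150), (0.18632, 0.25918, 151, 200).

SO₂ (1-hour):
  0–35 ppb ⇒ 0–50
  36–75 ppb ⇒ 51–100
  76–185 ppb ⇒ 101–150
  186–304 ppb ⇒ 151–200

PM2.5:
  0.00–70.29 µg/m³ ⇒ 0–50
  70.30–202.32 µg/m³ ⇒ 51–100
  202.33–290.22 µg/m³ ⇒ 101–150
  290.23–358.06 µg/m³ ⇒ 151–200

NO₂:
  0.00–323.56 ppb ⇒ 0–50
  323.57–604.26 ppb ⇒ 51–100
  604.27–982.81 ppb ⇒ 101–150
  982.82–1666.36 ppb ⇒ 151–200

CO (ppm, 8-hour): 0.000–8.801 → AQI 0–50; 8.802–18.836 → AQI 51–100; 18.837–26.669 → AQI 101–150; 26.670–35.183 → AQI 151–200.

138

PM10: 362.91 ∈ [286.05, 416.28] ↔ index [101, 150].
101 + (362.91−286.05)·(150−101)/(416.28−286.05) = 101 + 76.86·49/130.23 ≈ 129.92, so AQI = 130.
O₃: 0.13204 ∈ [0.05149, 0.14628] ↔ index [51, 100].
51 + (0.13204−0.05149)·(100−51)/(0.14628−0.05149) = 51 + 0.08055·49/0.09479 ≈ 92.64, so AQI = 93.
SO₂: row 76–185 (AQI 101–150). (150−101)·(159−76)/(185−76) + 101 = 49·83/109 + 101 ≈ 138.31 → 138.
PM2.5: 163.97 ∈ [70.30, 202.32] ↔ index [51, 100].
51 + (163.97−70.30)·(100−51)/(202.32−70.30) = 51 + 93.67·49/132.02 ≈ 85.77, so AQI = 86.
NO₂: 698.69 ∈ [604.27, 982.81] ↔ index [101, 150].
101 + (698.69−604.27)·(150−101)/(982.81−604.27) = 101 + 94.42·49/378.54 ≈ 113.22, so AQI = 113.
CO: 4.805 ∈ [0.000, 8.801] ↔ index [0, 50].
0 + (4.805−0.000)·(50−0)/(8.801−0.000) = 0 + 4.805·50/8.801 ≈ 27.30, so AQI = 27.
Sub-indices: PM10→130, O₃→93, SO₂→138, PM2.5→86, NO₂→113, CO→27. Overall AQI = max = 138; dominant pollutant is SO₂.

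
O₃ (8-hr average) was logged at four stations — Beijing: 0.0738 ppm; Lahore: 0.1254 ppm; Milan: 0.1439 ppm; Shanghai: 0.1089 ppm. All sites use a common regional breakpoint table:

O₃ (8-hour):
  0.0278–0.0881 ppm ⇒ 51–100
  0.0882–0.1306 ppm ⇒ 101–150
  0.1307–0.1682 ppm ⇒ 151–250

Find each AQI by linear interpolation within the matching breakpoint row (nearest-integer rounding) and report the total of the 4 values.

Beijing: 0.0738 lies in 0.0278–0.0881, so I_lo=51, I_hi=100, C_lo=0.0278, C_hi=0.0881.
(100−51)/(0.0881−0.0278) × (0.0738−0.0278) + 51 = 49/0.0603 × 0.0460 + 51 ≈ 88.38 → 88.
Lahore: 0.1254 ∈ [0.0882, 0.1306] ↔ index [101, 150].
101 + (0.1254−0.0882)·(150−101)/(0.1306−0.0882) = 101 + 0.0372·49/0.0424 ≈ 143.99, so AQI = 144.
Milan 0.1439: bracket 0.1307–0.1682 → index 151–250; slope 99/0.0375, offset 0.0132.
AQI = 151 + 99/0.0375·0.0132 ≈ 185.85 ⇒ 186.
Shanghai: 0.1089 lies in 0.0882–0.1306, so I_lo=101, I_hi=150, C_lo=0.0882, C_hi=0.1306.
(150−101)/(0.1306−0.0882) × (0.1089−0.0882) + 101 = 49/0.0424 × 0.0207 + 101 ≈ 124.92 → 125.
AQIs: Beijing=88, Lahore=144, Milan=186, Shanghai=125. Sum = 88 + 144 + 186 + 125 = 543.

543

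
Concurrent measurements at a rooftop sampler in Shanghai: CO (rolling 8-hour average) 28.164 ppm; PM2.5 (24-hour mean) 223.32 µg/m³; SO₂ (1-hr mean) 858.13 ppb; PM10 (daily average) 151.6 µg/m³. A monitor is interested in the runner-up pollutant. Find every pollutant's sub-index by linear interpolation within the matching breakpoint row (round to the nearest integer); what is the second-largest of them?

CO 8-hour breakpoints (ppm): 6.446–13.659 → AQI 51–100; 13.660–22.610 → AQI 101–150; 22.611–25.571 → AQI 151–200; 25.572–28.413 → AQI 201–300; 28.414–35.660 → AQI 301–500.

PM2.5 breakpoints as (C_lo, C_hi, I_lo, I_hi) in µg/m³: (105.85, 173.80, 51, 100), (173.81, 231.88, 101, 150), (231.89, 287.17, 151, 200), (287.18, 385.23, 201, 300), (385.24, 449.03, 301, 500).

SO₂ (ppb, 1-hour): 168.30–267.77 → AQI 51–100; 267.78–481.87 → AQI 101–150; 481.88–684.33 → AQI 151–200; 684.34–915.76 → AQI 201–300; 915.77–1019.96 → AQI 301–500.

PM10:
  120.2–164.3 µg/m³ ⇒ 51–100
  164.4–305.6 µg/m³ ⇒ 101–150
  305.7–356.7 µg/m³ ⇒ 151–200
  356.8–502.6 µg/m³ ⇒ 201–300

CO: 28.164 lies in 25.572–28.413, so I_lo=201, I_hi=300, C_lo=25.572, C_hi=28.413.
(300−201)/(28.413−25.572) × (28.164−25.572) + 201 = 99/2.841 × 2.592 + 201 ≈ 291.32 → 291.
PM2.5 223.32: bracket 173.81–231.88 → index 101–150; slope 49/58.07, offset 49.51.
AQI = 101 + 49/58.07·49.51 ≈ 142.78 ⇒ 143.
SO₂: 858.13 ∈ [684.34, 915.76] ↔ index [201, 300].
201 + (858.13−684.34)·(300−201)/(915.76−684.34) = 201 + 173.79·99/231.42 ≈ 275.35, so AQI = 275.
PM10 151.6: bracket 120.2–164.3 → index 51–100; slope 49/44.1, offset 31.4.
AQI = 51 + 49/44.1·31.4 ≈ 85.89 ⇒ 86.
Sub-indices: CO→291, PM2.5→143, SO₂→275, PM10→86. Ranked high→low: 291, 275, 143, 86. Second-highest sub-index = 275.

275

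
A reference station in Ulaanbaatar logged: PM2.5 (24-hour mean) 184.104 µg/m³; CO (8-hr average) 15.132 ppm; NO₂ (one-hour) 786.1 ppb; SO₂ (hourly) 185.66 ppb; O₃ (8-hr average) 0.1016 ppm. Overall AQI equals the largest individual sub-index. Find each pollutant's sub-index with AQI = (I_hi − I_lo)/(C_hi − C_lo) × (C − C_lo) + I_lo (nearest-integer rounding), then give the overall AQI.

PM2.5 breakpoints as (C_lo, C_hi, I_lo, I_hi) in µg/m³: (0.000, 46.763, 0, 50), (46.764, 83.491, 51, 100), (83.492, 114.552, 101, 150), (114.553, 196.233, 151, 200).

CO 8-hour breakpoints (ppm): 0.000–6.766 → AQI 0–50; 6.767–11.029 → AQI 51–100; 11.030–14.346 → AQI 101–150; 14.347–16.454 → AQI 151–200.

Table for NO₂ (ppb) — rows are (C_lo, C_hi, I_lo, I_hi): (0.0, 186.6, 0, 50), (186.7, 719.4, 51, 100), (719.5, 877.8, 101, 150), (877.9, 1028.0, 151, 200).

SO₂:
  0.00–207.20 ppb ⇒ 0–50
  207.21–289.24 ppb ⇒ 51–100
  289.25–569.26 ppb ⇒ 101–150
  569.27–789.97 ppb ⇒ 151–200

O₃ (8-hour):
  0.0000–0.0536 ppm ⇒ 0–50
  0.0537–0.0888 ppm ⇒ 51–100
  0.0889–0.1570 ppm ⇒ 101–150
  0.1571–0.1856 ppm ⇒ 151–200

193

PM2.5: 184.104 ∈ [114.553, 196.233] ↔ index [151, 200].
151 + (184.104−114.553)·(200−151)/(196.233−114.553) = 151 + 69.551·49/81.680 ≈ 192.72, so AQI = 193.
CO: row 14.347–16.454 (AQI 151–200). (200−151)·(15.132−14.347)/(16.454−14.347) + 151 = 49·0.785/2.107 + 151 ≈ 169.26 → 169.
NO₂: row 719.5–877.8 (AQI 101–150). (150−101)·(786.1−719.5)/(877.8−719.5) + 101 = 49·66.6/158.3 + 101 ≈ 121.62 → 122.
SO₂ 185.66: bracket 0.00–207.20 → index 0–50; slope 50/207.20, offset 185.66.
AQI = 0 + 50/207.20·185.66 ≈ 44.80 ⇒ 45.
O₃: 0.1016 lies in 0.0889–0.1570, so I_lo=101, I_hi=150, C_lo=0.0889, C_hi=0.1570.
(150−101)/(0.1570−0.0889) × (0.1016−0.0889) + 101 = 49/0.0681 × 0.0127 + 101 ≈ 110.14 → 110.
Sub-indices: PM2.5→193, CO→169, NO₂→122, SO₂→45, O₃→110. Overall AQI = max = 193; dominant pollutant is PM2.5.
AQI 193: Unhealthy.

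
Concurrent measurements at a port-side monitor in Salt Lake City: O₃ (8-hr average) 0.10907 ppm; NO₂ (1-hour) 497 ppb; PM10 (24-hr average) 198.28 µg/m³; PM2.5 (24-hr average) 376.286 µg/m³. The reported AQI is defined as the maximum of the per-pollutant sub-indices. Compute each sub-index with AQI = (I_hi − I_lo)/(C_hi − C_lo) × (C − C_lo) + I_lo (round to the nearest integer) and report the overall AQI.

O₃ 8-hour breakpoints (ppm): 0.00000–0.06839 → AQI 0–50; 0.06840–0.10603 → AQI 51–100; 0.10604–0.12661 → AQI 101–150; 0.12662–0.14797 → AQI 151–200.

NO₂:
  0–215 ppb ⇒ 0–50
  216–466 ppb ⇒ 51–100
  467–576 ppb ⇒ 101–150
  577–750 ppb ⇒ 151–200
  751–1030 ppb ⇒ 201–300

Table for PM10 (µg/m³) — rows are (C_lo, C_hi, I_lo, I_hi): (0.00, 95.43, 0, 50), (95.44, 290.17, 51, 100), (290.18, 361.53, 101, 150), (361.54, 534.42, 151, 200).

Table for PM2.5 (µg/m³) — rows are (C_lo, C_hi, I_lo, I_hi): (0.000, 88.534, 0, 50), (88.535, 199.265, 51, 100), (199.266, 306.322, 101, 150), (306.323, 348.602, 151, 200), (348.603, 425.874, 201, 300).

O₃: 0.10907 lies in 0.10604–0.12661, so I_lo=101, I_hi=150, C_lo=0.10604, C_hi=0.12661.
(150−101)/(0.12661−0.10604) × (0.10907−0.10604) + 101 = 49/0.02057 × 0.00303 + 101 ≈ 108.22 → 108.
NO₂: 497 lies in 467–576, so I_lo=101, I_hi=150, C_lo=467, C_hi=576.
(150−101)/(576−467) × (497−467) + 101 = 49/109 × 30 + 101 ≈ 114.49 → 114.
PM10: 198.28 lies in 95.44–290.17, so I_lo=51, I_hi=100, C_lo=95.44, C_hi=290.17.
(100−51)/(290.17−95.44) × (198.28−95.44) + 51 = 49/194.73 × 102.84 + 51 ≈ 76.88 → 77.
PM2.5 376.286: bracket 348.603–425.874 → index 201–300; slope 99/77.271, offset 27.683.
AQI = 201 + 99/77.271·27.683 ≈ 236.47 ⇒ 236.
Sub-indices: O₃→108, NO₂→114, PM10→77, PM2.5→236. Overall AQI = max = 236; dominant pollutant is PM2.5.

236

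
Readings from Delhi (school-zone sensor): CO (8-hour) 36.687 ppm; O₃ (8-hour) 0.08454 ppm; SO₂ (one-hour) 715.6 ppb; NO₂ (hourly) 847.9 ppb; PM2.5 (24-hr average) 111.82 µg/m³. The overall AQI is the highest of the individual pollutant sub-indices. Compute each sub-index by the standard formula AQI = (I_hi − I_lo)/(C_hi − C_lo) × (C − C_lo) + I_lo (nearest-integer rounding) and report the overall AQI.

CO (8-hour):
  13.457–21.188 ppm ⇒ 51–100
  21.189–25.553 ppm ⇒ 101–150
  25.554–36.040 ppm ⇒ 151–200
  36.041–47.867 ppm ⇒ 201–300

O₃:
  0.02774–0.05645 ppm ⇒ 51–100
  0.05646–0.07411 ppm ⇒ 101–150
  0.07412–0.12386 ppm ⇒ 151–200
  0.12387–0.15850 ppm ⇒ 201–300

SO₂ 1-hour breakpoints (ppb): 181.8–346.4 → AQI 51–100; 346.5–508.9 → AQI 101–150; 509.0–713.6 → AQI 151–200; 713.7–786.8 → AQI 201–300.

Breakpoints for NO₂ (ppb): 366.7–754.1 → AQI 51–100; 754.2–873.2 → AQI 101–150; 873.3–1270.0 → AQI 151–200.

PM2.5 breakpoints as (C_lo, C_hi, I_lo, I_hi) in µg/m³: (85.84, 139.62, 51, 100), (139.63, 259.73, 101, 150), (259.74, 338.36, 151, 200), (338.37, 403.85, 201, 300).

CO: row 36.041–47.867 (AQI 201–300). (300−201)·(36.687−36.041)/(47.867−36.041) + 201 = 99·0.646/11.826 + 201 ≈ 206.41 → 206.
O₃: 0.08454 lies in 0.07412–0.12386, so I_lo=151, I_hi=200, C_lo=0.07412, C_hi=0.12386.
(200−151)/(0.12386−0.07412) × (0.08454−0.07412) + 151 = 49/0.04974 × 0.01042 + 151 ≈ 161.26 → 161.
SO₂ 715.6: bracket 713.7–786.8 → index 201–300; slope 99/73.1, offset 1.9.
AQI = 201 + 99/73.1·1.9 ≈ 203.57 ⇒ 204.
NO₂: row 754.2–873.2 (AQI 101–150). (150−101)·(847.9−754.2)/(873.2−754.2) + 101 = 49·93.7/119.0 + 101 ≈ 139.58 → 140.
PM2.5: 111.82 lies in 85.84–139.62, so I_lo=51, I_hi=100, C_lo=85.84, C_hi=139.62.
(100−51)/(139.62−85.84) × (111.82−85.84) + 51 = 49/53.78 × 25.98 + 51 ≈ 74.67 → 75.
Sub-indices: CO→206, O₃→161, SO₂→204, NO₂→140, PM2.5→75. Overall AQI = max = 206; dominant pollutant is CO.

206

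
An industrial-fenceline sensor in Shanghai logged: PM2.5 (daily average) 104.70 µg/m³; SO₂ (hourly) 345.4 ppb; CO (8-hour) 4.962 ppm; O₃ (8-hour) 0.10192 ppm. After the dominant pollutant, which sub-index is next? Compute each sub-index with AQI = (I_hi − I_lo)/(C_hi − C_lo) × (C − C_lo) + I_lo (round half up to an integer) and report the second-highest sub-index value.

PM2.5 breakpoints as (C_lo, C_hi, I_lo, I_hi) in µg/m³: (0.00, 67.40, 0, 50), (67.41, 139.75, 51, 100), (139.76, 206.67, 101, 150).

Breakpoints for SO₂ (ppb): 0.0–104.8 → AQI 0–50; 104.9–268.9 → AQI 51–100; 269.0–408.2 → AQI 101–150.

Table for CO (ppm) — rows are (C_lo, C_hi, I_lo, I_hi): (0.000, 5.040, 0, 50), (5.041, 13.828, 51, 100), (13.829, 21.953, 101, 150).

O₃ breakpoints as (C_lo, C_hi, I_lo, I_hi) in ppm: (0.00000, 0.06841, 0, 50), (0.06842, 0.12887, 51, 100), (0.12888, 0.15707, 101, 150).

78

PM2.5: 104.70 ∈ [67.41, 139.75] ↔ index [51, 100].
51 + (104.70−67.41)·(100−51)/(139.75−67.41) = 51 + 37.29·49/72.34 ≈ 76.26, so AQI = 76.
SO₂ 345.4: bracket 269.0–408.2 → index 101–150; slope 49/139.2, offset 76.4.
AQI = 101 + 49/139.2·76.4 ≈ 127.89 ⇒ 128.
CO: 4.962 ∈ [0.000, 5.040] ↔ index [0, 50].
0 + (4.962−0.000)·(50−0)/(5.040−0.000) = 0 + 4.962·50/5.040 ≈ 49.23, so AQI = 49.
O₃: 0.10192 lies in 0.06842–0.12887, so I_lo=51, I_hi=100, C_lo=0.06842, C_hi=0.12887.
(100−51)/(0.12887−0.06842) × (0.10192−0.06842) + 51 = 49/0.06045 × 0.03350 + 51 ≈ 78.15 → 78.
Sub-indices: PM2.5→76, SO₂→128, CO→49, O₃→78. Ranked high→low: 128, 78, 76, 49. Second-highest sub-index = 78.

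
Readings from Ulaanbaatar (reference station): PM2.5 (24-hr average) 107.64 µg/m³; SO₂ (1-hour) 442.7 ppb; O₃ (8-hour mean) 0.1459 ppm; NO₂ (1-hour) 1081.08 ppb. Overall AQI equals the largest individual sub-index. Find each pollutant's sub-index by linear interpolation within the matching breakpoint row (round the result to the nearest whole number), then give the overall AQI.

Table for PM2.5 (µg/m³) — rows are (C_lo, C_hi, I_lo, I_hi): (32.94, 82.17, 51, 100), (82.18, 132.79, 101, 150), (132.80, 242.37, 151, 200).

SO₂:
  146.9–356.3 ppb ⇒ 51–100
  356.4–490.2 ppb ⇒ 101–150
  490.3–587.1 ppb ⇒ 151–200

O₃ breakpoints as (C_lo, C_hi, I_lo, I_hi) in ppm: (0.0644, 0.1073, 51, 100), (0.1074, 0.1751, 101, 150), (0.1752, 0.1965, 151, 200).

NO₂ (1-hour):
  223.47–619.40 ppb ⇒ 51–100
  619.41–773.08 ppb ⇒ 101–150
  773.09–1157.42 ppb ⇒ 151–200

190

PM2.5 107.64: bracket 82.18–132.79 → index 101–150; slope 49/50.61, offset 25.46.
AQI = 101 + 49/50.61·25.46 ≈ 125.65 ⇒ 126.
SO₂: 442.7 lies in 356.4–490.2, so I_lo=101, I_hi=150, C_lo=356.4, C_hi=490.2.
(150−101)/(490.2−356.4) × (442.7−356.4) + 101 = 49/133.8 × 86.3 + 101 ≈ 132.60 → 133.
O₃ 0.1459: bracket 0.1074–0.1751 → index 101–150; slope 49/0.0677, offset 0.0385.
AQI = 101 + 49/0.0677·0.0385 ≈ 128.87 ⇒ 129.
NO₂ 1081.08: bracket 773.09–1157.42 → index 151–200; slope 49/384.33, offset 307.99.
AQI = 151 + 49/384.33·307.99 ≈ 190.27 ⇒ 190.
Sub-indices: PM2.5→126, SO₂→133, O₃→129, NO₂→190. Overall AQI = max = 190; dominant pollutant is NO₂.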